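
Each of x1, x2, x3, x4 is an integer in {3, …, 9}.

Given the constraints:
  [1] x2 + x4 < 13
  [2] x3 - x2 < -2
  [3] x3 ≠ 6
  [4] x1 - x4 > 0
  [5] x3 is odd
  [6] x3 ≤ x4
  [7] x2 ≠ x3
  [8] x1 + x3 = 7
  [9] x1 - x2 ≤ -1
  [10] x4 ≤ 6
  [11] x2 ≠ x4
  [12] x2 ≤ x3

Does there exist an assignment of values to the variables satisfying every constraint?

Constraints 4, 6, 9, and 12 give x1 < x2, x2 ≤ x3, x3 ≤ x4, x4 < x1. Chaining: x1 < x2 ≤ x3 ≤ x4 < x1, which forces x1 < x1 — impossible.

Unsatisfiable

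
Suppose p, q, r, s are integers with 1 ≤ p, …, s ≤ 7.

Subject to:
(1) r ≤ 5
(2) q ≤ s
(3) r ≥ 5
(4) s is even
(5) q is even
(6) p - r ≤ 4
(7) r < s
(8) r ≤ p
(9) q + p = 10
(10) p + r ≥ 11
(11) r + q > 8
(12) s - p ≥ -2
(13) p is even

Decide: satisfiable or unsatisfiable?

Satisfiable

Try p = 6, q = 4, r = 5, s = 6.
Check constraint 6: p - r = 1; constraint 9: q + p = 10. The remaining constraints are straightforward to verify.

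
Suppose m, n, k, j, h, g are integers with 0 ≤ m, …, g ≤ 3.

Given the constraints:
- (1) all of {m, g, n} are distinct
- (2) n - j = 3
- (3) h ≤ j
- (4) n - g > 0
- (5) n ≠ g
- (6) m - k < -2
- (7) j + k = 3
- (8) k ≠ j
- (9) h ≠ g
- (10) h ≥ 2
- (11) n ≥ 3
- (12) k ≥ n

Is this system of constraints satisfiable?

Unsatisfiable

From constraints 3 and 10: j ≥ h ≥ 2. From constraints 11 and 12: k ≥ n ≥ 3. Hence j + k ≥ 5. But constraint 7 requires j + k = 3, and 3 < 5. Contradiction.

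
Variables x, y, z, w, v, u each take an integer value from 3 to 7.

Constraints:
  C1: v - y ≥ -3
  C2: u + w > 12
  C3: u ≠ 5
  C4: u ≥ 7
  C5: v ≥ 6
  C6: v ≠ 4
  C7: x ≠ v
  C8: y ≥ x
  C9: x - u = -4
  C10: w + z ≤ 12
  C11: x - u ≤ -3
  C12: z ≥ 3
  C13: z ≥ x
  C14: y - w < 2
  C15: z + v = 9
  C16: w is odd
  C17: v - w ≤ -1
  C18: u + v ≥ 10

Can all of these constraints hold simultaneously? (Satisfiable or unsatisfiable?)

Satisfiable

Try x = 3, y = 6, z = 3, w = 7, v = 6, u = 7.
Check constraint 1: v - y = 0; constraint 2: u + w = 14. The remaining constraints are straightforward to verify.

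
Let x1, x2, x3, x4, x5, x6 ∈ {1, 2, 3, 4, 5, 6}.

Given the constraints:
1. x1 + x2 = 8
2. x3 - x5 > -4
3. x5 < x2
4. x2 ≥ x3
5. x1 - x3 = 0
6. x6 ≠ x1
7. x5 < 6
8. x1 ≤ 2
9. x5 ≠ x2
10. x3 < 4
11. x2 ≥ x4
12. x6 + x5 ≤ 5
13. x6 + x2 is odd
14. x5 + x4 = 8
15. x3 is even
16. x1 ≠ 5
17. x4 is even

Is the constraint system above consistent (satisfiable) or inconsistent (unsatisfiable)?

Satisfiable

Take x1 = 2, x2 = 6, x3 = 2, x4 = 4, x5 = 4, x6 = 1. Then constraint 1: x1 + x2 = 8; constraint 2: x3 - x5 = -2, and every other listed constraint is also met.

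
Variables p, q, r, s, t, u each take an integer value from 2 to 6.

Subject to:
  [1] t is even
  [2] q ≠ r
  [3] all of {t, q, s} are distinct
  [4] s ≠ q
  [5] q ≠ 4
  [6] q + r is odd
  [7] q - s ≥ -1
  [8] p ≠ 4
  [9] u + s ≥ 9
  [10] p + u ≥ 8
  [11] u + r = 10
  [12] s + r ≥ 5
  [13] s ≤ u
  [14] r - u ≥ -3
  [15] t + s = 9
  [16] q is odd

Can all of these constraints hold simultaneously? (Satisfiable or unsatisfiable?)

One satisfying assignment is p = 5, q = 5, r = 4, s = 3, t = 6, u = 6.
For the less obvious constraints — constraint 7: q - s = 2; constraint 9: u + s = 9; constraint 10: p + u = 11 — and the others hold by inspection.

Satisfiable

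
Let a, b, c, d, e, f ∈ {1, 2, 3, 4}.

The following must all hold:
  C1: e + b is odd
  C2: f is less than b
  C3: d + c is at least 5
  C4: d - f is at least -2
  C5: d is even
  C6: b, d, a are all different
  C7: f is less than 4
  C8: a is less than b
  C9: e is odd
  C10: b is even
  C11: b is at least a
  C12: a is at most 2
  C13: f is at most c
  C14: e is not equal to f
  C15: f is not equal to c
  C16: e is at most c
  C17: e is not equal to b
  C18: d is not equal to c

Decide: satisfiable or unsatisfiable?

Satisfiable

Try a = 1, b = 4, c = 3, d = 2, e = 3, f = 2.
Check constraint 3: d + c = 5; constraint 4: d - f = 0. The remaining constraints are straightforward to verify.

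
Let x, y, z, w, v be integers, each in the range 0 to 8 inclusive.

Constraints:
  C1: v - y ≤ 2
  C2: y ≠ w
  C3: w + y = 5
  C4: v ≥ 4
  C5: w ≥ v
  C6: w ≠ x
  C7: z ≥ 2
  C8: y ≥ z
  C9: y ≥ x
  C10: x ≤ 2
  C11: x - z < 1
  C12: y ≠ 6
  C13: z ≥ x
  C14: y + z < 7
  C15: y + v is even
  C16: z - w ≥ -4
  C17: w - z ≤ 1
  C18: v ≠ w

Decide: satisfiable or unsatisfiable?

Unsatisfiable

From constraints 4 and 5: w ≥ v ≥ 4. From constraints 7 and 8: y ≥ z ≥ 2. Hence w + y ≥ 6. But constraint 3 requires w + y = 5, and 5 < 6. Contradiction.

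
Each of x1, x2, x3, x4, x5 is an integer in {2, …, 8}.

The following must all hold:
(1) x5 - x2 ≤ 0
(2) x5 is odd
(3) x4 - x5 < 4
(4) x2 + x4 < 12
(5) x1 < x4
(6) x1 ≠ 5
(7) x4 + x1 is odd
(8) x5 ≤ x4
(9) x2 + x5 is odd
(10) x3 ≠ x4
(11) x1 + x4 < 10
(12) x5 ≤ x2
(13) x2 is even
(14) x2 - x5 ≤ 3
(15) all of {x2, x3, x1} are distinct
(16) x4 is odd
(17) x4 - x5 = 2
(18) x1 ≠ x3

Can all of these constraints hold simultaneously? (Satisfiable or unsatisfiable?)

Satisfiable

Setting (x1, x2, x3, x4, x5) = (4, 6, 8, 5, 3) satisfies everything: constraint 1: x5 - x2 = -3; constraint 3: x4 - x5 = 2, and the others follow.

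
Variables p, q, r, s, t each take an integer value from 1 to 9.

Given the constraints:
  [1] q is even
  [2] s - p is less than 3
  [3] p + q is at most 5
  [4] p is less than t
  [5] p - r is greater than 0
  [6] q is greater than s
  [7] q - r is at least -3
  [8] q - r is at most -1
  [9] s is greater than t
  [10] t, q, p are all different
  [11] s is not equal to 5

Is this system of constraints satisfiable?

Constraints 4, 5, 6, 8, and 9 give q < r, r < p, p < t, t < s, s < q. Chaining: q < r < p < t < s < q, which forces q < q — impossible.

Unsatisfiable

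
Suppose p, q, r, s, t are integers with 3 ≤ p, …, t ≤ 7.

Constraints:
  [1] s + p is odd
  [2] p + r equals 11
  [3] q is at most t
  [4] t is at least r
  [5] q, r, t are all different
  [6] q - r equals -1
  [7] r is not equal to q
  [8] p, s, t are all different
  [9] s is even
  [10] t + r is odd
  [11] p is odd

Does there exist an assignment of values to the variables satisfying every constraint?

Satisfiable

Take p = 7, q = 3, r = 4, s = 4, t = 5. Then constraint 2: p + r = 11; constraint 6: q - r = -1, and every other listed constraint is also met.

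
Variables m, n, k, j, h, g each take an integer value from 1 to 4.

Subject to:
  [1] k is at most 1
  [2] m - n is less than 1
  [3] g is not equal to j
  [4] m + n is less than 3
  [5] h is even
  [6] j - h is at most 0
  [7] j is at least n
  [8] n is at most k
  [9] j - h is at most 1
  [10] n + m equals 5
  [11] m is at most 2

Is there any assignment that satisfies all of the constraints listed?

Unsatisfiable

From constraints 1 and 8: n ≤ k ≤ 1. From constraint 11: m ≤ 2. Hence n + m ≤ 3. But constraint 10 requires n + m = 5, and 5 > 3. Contradiction.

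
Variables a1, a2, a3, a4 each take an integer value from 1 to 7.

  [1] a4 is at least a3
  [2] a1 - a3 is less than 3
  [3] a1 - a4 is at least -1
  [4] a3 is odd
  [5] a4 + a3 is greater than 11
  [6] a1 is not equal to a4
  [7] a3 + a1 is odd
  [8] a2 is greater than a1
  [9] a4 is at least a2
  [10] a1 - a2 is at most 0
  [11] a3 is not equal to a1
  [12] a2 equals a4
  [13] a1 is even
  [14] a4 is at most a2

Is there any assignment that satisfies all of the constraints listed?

Satisfiable

One satisfying assignment is a1 = 6, a2 = 7, a3 = 5, a4 = 7.
For the less obvious constraints — constraint 2: a1 - a3 = 1; constraint 3: a1 - a4 = -1 — and the others hold by inspection.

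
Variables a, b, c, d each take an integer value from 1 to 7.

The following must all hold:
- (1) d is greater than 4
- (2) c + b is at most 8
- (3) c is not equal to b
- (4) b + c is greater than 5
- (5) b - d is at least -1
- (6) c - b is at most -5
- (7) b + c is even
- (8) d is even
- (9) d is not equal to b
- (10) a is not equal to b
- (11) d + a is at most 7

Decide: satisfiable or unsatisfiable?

Satisfiable

Try a = 1, b = 7, c = 1, d = 6.
Check constraint 2: c + b = 8; constraint 4: b + c = 8; constraint 5: b - d = 1. The remaining constraints are straightforward to verify.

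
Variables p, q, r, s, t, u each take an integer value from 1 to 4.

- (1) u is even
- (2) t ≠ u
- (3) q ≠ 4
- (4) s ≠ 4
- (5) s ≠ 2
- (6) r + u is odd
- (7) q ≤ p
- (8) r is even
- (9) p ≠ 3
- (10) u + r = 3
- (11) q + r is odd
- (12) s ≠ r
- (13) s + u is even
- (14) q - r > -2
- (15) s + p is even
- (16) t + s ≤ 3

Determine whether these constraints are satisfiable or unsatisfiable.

Constraint 8 makes r even and constraint 1 makes u even, so r + u must be even. Constraint 6 says r + u is odd — contradiction.

Unsatisfiable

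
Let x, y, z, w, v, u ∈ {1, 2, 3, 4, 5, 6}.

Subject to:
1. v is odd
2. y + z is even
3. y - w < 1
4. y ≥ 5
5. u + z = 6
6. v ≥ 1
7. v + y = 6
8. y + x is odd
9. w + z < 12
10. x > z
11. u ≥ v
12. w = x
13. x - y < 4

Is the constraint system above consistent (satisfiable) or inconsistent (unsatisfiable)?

Satisfiable

Setting (x, y, z, w, v, u) = (6, 5, 3, 6, 1, 3) satisfies everything: constraint 3: y - w = -1; constraint 5: u + z = 6, and the others follow.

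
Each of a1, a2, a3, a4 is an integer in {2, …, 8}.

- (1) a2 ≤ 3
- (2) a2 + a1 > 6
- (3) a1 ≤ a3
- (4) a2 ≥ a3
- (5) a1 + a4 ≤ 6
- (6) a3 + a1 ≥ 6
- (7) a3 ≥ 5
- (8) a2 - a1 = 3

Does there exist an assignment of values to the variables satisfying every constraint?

Unsatisfiable

From constraint 7: a3 ≥ 5. From constraints 1 and 4: a3 ≤ a2 and a2 ≤ 3, so a3 ≤ 3. But 3 < 5, so no value of a3 works.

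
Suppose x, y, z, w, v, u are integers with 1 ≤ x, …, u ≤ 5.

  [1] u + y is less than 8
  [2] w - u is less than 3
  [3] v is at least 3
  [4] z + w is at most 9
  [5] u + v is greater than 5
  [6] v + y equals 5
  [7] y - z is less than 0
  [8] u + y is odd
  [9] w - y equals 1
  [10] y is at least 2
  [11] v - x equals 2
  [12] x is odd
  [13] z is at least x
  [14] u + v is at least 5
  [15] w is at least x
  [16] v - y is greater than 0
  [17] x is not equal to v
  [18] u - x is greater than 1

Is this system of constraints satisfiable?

Satisfiable

Take x = 1, y = 2, z = 5, w = 3, v = 3, u = 3. Then constraint 1: u + y = 5; constraint 2: w - u = 0, and every other listed constraint is also met.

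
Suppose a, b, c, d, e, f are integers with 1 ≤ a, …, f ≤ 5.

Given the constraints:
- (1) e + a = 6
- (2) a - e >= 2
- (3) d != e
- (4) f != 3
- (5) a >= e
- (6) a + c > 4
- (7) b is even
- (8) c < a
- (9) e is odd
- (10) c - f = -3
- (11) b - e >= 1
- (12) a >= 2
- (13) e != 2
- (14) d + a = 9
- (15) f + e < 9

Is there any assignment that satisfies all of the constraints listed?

The assignment a = 5, b = 2, c = 2, d = 4, e = 1, f = 5 works:
  constraint 1 holds since e + a = 6.
  constraint 2 holds since a - e = 4.
The rest check out directly.

Satisfiable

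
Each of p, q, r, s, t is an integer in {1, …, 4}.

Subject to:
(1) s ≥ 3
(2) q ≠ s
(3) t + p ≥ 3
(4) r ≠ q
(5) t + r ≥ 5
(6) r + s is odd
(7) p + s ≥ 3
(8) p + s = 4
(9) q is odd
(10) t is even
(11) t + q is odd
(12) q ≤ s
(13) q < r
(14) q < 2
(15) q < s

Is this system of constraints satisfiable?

Take p = 1, q = 1, r = 4, s = 3, t = 4. Then constraint 3: t + p = 5; constraint 5: t + r = 8, and every other listed constraint is also met.

Satisfiable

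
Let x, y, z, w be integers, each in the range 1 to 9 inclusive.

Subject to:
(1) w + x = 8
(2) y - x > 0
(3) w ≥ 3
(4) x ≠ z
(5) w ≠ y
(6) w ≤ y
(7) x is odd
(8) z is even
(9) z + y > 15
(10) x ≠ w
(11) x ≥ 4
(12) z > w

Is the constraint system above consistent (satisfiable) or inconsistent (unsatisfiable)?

Satisfiable

One satisfying assignment is x = 5, y = 8, z = 8, w = 3.
For the less obvious constraints — constraint 1: w + x = 8; constraint 2: y - x = 3 — and the others hold by inspection.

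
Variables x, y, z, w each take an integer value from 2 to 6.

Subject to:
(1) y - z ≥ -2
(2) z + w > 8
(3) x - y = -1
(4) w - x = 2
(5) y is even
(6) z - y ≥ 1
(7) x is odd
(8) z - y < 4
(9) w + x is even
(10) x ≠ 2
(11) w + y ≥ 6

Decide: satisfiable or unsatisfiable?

Satisfiable

Try x = 3, y = 4, z = 5, w = 5.
Check constraint 1: y - z = -1; constraint 2: z + w = 10. The remaining constraints are straightforward to verify.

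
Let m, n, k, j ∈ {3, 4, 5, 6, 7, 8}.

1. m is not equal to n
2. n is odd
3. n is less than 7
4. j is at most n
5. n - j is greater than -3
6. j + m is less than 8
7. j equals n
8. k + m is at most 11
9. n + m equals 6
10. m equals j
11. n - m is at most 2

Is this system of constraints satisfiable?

From constraints 7 and 10, m = j = n, so m = n. But constraint 1 says m ≠ n. Contradiction.

Unsatisfiable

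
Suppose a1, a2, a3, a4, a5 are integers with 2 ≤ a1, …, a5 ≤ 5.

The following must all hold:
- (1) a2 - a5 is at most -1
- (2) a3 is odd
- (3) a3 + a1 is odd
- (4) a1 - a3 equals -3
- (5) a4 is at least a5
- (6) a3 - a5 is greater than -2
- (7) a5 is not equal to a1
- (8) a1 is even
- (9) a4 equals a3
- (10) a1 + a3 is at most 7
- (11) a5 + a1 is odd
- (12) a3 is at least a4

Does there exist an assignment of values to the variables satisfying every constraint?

Satisfiable

The assignment a1 = 2, a2 = 2, a3 = 5, a4 = 5, a5 = 5 works:
  constraint 1 holds since a2 - a5 = -3.
  constraint 4 holds since a1 - a3 = -3.
  constraint 6 holds since a3 - a5 = 0.
The rest check out directly.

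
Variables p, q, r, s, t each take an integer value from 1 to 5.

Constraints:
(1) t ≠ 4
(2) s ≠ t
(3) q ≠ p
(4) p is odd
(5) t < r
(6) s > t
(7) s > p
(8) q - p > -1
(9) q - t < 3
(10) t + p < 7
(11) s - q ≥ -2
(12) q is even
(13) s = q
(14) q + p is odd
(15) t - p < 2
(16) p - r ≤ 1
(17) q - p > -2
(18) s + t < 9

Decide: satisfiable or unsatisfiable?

Try p = 3, q = 4, r = 5, s = 4, t = 2.
Check constraint 8: q - p = 1; constraint 9: q - t = 2; constraint 10: t + p = 5. The remaining constraints are straightforward to verify.

Satisfiable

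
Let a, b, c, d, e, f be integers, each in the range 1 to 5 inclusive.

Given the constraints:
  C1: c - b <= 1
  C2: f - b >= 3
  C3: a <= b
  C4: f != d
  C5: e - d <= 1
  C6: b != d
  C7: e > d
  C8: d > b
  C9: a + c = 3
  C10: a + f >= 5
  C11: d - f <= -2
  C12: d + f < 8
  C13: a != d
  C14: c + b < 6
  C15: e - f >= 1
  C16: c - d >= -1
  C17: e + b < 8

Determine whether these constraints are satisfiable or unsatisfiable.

Constraints 1, 2, 5, 15, and 16 give f − b ≥ 3, b − c ≥ -1, c − d ≥ -1, d − e ≥ -1, e − f ≥ 1.
Adding all 5 inequalities: the left sides telescope to 0, and the right sides sum to 3 + (-1) + (-1) + (-1) + 1 = 1. So 0 ≥ 1, which is false.

Unsatisfiable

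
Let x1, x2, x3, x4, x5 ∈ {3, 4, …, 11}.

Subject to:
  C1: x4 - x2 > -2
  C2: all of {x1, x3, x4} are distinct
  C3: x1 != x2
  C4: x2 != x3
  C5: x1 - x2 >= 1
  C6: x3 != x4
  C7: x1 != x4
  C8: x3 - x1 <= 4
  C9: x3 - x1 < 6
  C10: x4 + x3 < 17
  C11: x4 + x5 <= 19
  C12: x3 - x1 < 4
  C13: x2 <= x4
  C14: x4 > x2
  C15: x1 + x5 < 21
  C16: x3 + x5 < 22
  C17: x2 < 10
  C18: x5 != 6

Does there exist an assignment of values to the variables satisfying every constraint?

One satisfying assignment is x1 = 7, x2 = 5, x3 = 10, x4 = 6, x5 = 11.
For the less obvious constraints — constraint 1: x4 - x2 = 1; constraint 5: x1 - x2 = 2; constraint 8: x3 - x1 = 3 — and the others hold by inspection.

Satisfiable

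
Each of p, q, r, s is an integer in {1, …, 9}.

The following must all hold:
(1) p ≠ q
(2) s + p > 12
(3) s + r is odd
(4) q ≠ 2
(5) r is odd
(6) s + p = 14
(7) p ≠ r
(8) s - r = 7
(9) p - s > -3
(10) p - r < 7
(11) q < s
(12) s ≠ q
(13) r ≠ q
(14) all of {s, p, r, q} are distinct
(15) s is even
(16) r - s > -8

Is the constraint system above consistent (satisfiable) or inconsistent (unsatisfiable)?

Try p = 6, q = 7, r = 1, s = 8.
Check constraint 2: s + p = 14; constraint 6: s + p = 14. The remaining constraints are straightforward to verify.

Satisfiable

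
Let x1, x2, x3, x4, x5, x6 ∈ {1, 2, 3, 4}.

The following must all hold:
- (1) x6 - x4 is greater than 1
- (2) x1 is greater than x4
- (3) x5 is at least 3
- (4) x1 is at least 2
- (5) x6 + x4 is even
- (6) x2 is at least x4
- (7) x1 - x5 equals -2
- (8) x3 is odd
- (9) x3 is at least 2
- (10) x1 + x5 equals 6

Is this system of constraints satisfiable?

Take x1 = 2, x2 = 3, x3 = 3, x4 = 1, x5 = 4, x6 = 3. Then constraint 1: x6 - x4 = 2; constraint 7: x1 - x5 = -2, and every other listed constraint is also met.

Satisfiable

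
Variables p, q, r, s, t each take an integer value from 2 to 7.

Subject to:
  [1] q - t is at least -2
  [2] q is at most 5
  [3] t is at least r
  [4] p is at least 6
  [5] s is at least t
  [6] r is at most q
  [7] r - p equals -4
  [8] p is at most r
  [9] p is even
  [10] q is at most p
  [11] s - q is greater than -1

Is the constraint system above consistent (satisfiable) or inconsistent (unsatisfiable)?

From constraints 4 and 8: r ≥ p and p ≥ 6, so r ≥ 6. From constraints 2 and 6: r ≤ q and q ≤ 5, so r ≤ 5. But 5 < 6, so no value of r works.

Unsatisfiable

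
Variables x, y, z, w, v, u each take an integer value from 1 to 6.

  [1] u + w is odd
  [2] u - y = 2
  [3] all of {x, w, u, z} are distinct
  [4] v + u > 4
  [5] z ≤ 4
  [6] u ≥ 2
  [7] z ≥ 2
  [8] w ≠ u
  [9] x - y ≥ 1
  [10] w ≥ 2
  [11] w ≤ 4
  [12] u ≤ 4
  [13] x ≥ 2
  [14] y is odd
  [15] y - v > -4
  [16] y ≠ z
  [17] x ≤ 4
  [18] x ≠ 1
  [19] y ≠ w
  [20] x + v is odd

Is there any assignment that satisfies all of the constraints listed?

Constraints 5, 6, 7, 10, 11, 12, 13, and 17 confine each of x, w, u, z to the 3 values {2, …, 4}.
Constraint 3 requires all 4 of them to be distinct, but only 3 values are available — impossible by the pigeonhole principle.

Unsatisfiable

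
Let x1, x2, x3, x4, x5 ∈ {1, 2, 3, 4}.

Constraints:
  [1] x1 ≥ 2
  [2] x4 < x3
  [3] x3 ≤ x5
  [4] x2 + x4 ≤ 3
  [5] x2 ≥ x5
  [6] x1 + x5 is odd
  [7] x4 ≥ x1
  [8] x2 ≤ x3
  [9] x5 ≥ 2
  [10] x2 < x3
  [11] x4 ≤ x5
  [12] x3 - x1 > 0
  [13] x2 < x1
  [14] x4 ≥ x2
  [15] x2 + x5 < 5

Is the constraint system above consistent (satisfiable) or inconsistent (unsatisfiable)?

From constraints 5 and 9: x2 ≥ x5 ≥ 2. From constraints 1 and 7: x4 ≥ x1 ≥ 2. Hence x2 + x4 ≥ 4. But constraint 4 requires x2 + x4 ≤ 3, and 3 < 4. Contradiction.

Unsatisfiable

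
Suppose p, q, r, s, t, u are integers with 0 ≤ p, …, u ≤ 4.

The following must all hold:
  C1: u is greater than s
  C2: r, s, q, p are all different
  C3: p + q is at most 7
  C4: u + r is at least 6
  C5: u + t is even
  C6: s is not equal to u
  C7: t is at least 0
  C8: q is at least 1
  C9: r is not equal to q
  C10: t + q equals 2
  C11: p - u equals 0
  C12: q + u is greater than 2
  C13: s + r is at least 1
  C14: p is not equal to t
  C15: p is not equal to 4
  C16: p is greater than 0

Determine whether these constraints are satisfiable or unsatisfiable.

Satisfiable

One satisfying assignment is p = 3, q = 1, r = 4, s = 0, t = 1, u = 3.
For the less obvious constraints — constraint 3: p + q = 4; constraint 4: u + r = 7 — and the others hold by inspection.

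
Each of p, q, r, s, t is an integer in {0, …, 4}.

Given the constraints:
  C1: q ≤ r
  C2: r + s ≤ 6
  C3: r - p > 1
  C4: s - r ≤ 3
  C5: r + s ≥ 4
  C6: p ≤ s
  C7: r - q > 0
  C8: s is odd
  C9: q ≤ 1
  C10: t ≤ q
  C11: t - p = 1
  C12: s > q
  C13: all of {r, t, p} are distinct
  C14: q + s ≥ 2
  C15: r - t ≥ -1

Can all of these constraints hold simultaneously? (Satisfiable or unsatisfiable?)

One satisfying assignment is p = 0, q = 1, r = 3, s = 3, t = 1.
For the less obvious constraints — constraint 2: r + s = 6; constraint 3: r - p = 3 — and the others hold by inspection.

Satisfiable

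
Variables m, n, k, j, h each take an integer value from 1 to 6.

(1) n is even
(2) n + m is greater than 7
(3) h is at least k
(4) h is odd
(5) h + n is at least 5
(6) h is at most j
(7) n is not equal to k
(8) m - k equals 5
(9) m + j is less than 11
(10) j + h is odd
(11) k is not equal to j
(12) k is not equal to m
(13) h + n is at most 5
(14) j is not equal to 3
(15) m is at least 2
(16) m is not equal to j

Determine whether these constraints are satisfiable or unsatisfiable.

Satisfiable

Take m = 6, n = 4, k = 1, j = 4, h = 1. Then constraint 2: n + m = 10; constraint 5: h + n = 5, and every other listed constraint is also met.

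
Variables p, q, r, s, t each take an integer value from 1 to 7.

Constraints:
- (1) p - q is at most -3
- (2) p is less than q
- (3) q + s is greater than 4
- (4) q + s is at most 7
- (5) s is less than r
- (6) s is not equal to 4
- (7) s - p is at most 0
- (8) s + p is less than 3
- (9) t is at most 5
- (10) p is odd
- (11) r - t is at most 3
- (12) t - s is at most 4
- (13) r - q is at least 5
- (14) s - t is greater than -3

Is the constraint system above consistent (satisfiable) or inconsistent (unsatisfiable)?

Unsatisfiable

Constraints 1, 7, 11, 12, and 13 give t − r ≥ -3, r − q ≥ 5, q − p ≥ 3, p − s ≥ 0, s − t ≥ -4.
Adding all 5 inequalities: the left sides telescope to 0, and the right sides sum to (-3) + 5 + 3 + 0 + (-4) = 1. So 0 ≥ 1, which is false.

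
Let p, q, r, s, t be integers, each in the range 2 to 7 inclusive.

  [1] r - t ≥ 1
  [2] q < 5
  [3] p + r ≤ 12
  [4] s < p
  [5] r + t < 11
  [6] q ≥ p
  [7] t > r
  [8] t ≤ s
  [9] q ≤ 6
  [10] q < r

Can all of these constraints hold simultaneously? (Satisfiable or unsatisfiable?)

Unsatisfiable

Constraints 4, 6, 7, 8, and 10 give t ≤ s, s < p, p ≤ q, q < r, r < t. Chaining: t ≤ s < p ≤ q < r < t, which forces t < t — impossible.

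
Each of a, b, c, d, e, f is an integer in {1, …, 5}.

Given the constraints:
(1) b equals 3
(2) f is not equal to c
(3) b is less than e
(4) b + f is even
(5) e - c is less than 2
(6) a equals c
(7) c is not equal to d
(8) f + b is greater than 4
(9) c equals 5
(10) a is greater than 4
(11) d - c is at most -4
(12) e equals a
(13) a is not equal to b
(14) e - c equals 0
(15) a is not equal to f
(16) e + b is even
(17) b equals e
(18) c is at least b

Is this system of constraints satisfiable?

Unsatisfiable

Constraint 1 fixes b = 3 and constraint 9 fixes c = 5. Constraints 6, 12, and 17 give b = e = a = c, so b = c. But 3 ≠ 5 — contradiction.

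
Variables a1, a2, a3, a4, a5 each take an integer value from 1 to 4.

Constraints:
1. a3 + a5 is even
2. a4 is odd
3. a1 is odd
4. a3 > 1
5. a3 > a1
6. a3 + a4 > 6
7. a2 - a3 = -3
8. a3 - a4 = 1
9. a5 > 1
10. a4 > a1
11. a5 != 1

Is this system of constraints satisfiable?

Try a1 = 1, a2 = 1, a3 = 4, a4 = 3, a5 = 4.
Check constraint 6: a3 + a4 = 7; constraint 7: a2 - a3 = -3; constraint 8: a3 - a4 = 1. The remaining constraints are straightforward to verify.

Satisfiable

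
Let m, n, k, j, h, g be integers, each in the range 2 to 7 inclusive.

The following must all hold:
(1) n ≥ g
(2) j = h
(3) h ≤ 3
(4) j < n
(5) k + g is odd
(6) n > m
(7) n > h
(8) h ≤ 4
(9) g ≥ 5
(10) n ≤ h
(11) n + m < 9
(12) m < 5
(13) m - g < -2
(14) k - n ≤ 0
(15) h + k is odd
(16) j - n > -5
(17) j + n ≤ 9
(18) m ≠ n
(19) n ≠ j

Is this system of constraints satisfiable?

Unsatisfiable

From constraints 1 and 9: n ≥ g and g ≥ 5, so n ≥ 5. From constraints 3 and 10: n ≤ h and h ≤ 3, so n ≤ 3. But 3 < 5, so no value of n works.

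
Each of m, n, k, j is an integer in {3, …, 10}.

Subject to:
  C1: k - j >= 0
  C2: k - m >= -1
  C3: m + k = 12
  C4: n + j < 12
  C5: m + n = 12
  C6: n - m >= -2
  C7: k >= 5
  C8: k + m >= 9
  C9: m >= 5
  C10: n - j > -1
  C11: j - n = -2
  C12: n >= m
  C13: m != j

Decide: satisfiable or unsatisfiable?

Setting (m, n, k, j) = (6, 6, 6, 4) satisfies everything: constraint 1: k - j = 2; constraint 2: k - m = 0, and the others follow.

Satisfiable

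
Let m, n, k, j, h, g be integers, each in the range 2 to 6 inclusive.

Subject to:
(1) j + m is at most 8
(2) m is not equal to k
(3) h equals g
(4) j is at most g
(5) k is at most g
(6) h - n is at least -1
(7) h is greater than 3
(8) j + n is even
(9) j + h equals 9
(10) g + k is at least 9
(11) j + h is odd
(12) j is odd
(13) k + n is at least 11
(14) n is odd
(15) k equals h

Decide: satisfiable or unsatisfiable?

Satisfiable

Setting (m, n, k, j, h, g) = (5, 5, 6, 3, 6, 6) satisfies everything: constraint 1: j + m = 8; constraint 6: h - n = 1; constraint 9: j + h = 9, and the others follow.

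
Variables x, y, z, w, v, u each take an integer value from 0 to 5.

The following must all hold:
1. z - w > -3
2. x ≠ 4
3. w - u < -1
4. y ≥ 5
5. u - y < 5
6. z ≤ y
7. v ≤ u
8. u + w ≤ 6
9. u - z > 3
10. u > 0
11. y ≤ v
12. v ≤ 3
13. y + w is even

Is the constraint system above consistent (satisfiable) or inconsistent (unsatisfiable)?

Unsatisfiable

From constraints 4 and 11: v ≥ y and y ≥ 5, so v ≥ 5. From constraint 12: v ≤ 3. But 3 < 5, so no value of v works.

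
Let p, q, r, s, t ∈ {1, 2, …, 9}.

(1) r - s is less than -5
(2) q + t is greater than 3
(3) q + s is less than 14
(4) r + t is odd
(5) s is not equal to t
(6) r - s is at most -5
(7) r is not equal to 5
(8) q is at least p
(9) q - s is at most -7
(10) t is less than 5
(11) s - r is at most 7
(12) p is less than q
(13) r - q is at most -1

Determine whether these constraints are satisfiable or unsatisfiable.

Unsatisfiable

Constraints 9, 11, and 13 give s − q ≥ 7, q − r ≥ 1, r − s ≥ -7.
Adding all 3 inequalities: the left sides telescope to 0, and the right sides sum to 7 + 1 + (-7) = 1. So 0 ≥ 1, which is false.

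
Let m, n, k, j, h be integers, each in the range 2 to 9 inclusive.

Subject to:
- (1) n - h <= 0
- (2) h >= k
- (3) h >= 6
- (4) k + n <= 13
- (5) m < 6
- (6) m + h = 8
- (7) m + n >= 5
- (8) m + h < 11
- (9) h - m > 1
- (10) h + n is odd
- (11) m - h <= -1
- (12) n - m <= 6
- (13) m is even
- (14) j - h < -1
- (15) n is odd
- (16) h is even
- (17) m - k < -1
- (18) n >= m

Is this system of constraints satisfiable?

Satisfiable

The assignment m = 2, n = 5, k = 5, j = 2, h = 6 works:
  constraint 1 holds since n - h = -1.
  constraint 4 holds since k + n = 10.
The rest check out directly.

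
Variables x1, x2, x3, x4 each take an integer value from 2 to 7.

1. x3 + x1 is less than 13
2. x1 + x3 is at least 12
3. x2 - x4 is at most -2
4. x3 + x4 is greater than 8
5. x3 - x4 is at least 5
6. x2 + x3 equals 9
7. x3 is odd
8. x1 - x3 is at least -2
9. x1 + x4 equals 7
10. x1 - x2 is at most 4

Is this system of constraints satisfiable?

Unsatisfiable

Constraints 3, 5, 8, and 10 give x4 − x2 ≥ 2, x2 − x1 ≥ -4, x1 − x3 ≥ -2, x3 − x4 ≥ 5.
Adding all 4 inequalities: the left sides telescope to 0, and the right sides sum to 2 + (-4) + (-2) + 5 = 1. So 0 ≥ 1, which is false.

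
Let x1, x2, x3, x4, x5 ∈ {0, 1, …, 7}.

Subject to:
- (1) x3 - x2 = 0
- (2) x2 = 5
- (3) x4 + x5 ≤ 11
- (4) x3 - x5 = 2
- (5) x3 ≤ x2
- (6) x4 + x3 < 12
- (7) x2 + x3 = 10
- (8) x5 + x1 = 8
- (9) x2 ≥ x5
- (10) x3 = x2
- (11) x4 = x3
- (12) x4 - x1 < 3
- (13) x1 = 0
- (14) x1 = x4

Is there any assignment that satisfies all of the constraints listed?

Unsatisfiable

Constraint 13 fixes x1 = 0 and constraint 2 fixes x2 = 5. Constraints 10, 11, and 14 give x1 = x4 = x3 = x2, so x1 = x2. But 0 ≠ 5 — contradiction.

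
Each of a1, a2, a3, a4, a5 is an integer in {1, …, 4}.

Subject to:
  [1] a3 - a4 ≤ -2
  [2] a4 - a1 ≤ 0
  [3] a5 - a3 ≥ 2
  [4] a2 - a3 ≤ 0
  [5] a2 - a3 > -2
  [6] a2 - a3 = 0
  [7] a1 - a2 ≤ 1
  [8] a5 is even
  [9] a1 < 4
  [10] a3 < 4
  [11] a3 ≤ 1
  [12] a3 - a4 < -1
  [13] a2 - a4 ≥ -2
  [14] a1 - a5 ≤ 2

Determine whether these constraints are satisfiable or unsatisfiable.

Constraints 1, 2, 4, and 7 give a3 − a2 ≥ 0, a2 − a1 ≥ -1, a1 − a4 ≥ 0, a4 − a3 ≥ 2.
Adding all 4 inequalities: the left sides telescope to 0, and the right sides sum to 0 + (-1) + 0 + 2 = 1. So 0 ≥ 1, which is false.

Unsatisfiable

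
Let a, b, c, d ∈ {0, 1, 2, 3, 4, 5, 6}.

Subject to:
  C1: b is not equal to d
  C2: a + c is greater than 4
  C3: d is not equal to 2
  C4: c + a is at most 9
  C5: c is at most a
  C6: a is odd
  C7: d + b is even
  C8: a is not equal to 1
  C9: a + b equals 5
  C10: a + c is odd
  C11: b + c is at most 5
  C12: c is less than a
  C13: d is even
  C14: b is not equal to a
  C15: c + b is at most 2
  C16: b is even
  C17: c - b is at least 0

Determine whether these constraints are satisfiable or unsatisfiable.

Try a = 5, b = 0, c = 2, d = 6.
Check constraint 2: a + c = 7; constraint 4: c + a = 7. The remaining constraints are straightforward to verify.

Satisfiable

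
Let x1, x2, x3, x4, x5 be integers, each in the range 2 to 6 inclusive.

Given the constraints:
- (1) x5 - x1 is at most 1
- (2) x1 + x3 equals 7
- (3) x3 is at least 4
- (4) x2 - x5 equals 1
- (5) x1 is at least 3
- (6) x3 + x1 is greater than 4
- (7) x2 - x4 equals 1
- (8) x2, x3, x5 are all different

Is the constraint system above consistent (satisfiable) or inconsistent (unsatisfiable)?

Satisfiable

One satisfying assignment is x1 = 3, x2 = 3, x3 = 4, x4 = 2, x5 = 2.
For the less obvious constraints — constraint 1: x5 - x1 = -1; constraint 2: x1 + x3 = 7 — and the others hold by inspection.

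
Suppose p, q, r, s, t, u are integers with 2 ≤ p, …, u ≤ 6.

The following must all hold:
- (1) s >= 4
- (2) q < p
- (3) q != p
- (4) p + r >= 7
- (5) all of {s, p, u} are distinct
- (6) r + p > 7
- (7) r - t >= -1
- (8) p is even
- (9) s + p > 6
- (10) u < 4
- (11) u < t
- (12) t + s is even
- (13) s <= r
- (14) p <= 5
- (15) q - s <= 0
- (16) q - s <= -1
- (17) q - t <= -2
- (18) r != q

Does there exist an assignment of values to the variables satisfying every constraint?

Try p = 4, q = 2, r = 5, s = 5, t = 5, u = 2.
Check constraint 4: p + r = 9; constraint 6: r + p = 9; constraint 7: r - t = 0. The remaining constraints are straightforward to verify.

Satisfiable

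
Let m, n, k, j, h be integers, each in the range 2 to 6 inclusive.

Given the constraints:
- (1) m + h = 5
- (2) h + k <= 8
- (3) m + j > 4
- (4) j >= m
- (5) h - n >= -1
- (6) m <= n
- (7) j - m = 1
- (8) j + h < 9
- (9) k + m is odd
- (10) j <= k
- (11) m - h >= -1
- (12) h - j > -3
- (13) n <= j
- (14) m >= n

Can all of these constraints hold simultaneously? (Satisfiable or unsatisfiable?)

Setting (m, n, k, j, h) = (2, 2, 5, 3, 3) satisfies everything: constraint 1: m + h = 5; constraint 2: h + k = 8, and the others follow.

Satisfiable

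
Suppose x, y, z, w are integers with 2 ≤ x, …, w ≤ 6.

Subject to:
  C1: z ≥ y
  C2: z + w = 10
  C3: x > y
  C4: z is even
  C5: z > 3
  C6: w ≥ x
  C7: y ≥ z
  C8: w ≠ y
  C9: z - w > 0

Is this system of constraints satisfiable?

Unsatisfiable

Constraints 3, 6, 7, and 9 give w < z, z ≤ y, y < x, x ≤ w. Chaining: w < z ≤ y < x ≤ w, which forces w < w — impossible.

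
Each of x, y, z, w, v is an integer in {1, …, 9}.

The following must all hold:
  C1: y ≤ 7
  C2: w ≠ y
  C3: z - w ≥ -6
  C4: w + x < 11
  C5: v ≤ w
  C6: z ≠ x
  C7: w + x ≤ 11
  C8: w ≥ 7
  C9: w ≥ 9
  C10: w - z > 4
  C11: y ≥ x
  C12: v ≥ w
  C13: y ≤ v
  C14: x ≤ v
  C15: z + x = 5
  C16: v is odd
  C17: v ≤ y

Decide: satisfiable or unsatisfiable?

Unsatisfiable

From constraints 9 and 12: v ≥ w and w ≥ 9, so v ≥ 9. From constraints 1 and 17: v ≤ y and y ≤ 7, so v ≤ 7. But 7 < 9, so no value of v works.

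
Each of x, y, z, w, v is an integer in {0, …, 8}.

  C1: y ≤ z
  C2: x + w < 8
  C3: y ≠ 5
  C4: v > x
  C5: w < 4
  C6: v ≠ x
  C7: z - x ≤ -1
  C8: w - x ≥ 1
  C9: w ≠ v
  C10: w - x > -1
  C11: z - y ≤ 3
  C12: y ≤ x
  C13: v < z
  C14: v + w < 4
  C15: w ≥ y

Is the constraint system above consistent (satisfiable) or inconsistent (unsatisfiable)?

Unsatisfiable

Constraints 4, 7, and 13 give z < x, x < v, v < z. Chaining: z < x < v < z, which forces z < z — impossible.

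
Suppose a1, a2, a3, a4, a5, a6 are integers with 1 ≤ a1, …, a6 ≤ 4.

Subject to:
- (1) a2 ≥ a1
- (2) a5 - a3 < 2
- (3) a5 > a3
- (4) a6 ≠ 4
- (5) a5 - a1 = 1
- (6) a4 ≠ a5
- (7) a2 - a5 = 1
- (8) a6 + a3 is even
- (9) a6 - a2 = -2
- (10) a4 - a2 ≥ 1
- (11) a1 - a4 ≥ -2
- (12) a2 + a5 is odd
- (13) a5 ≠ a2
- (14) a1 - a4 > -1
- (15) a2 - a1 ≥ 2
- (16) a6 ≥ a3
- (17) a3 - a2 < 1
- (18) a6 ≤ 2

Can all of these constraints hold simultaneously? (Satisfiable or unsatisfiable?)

Unsatisfiable

Constraints 10, 11, and 15 give a1 − a4 ≥ -2, a4 − a2 ≥ 1, a2 − a1 ≥ 2.
Adding all 3 inequalities: the left sides telescope to 0, and the right sides sum to (-2) + 1 + 2 = 1. So 0 ≥ 1, which is false.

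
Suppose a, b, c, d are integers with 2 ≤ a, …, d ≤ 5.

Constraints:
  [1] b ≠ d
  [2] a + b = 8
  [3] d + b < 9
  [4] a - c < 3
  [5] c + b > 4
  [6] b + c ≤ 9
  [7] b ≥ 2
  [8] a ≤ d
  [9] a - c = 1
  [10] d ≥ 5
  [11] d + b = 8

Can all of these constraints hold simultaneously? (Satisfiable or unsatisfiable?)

Satisfiable

One satisfying assignment is a = 5, b = 3, c = 4, d = 5.
For the less obvious constraints — constraint 2: a + b = 8; constraint 3: d + b = 8 — and the others hold by inspection.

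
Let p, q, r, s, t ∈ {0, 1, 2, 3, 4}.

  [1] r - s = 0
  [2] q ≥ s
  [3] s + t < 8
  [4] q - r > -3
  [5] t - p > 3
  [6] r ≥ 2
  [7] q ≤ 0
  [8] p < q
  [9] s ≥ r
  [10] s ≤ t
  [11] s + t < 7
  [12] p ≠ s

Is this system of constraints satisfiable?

Unsatisfiable

From constraints 6 and 9: s ≥ r and r ≥ 2, so s ≥ 2. From constraints 2 and 7: s ≤ q and q ≤ 0, so s ≤ 0. But 0 < 2, so no value of s works.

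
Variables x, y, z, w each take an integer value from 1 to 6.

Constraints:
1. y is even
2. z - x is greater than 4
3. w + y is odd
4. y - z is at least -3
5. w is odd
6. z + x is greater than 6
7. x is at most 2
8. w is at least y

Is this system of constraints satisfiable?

The assignment x = 1, y = 4, z = 6, w = 5 works:
  constraint 2 holds since z - x = 5.
  constraint 4 holds since y - z = -2.
The rest check out directly.

Satisfiable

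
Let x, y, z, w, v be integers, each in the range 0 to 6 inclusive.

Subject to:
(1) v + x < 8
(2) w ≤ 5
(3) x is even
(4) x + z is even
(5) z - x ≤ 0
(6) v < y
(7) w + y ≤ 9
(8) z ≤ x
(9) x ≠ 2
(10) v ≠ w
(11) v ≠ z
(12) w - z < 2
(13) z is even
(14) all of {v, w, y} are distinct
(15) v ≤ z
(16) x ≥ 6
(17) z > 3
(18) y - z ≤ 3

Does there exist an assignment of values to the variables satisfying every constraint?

Satisfiable

One satisfying assignment is x = 6, y = 5, z = 4, w = 3, v = 1.
For the less obvious constraints — constraint 1: v + x = 7; constraint 5: z - x = -2; constraint 7: w + y = 8 — and the others hold by inspection.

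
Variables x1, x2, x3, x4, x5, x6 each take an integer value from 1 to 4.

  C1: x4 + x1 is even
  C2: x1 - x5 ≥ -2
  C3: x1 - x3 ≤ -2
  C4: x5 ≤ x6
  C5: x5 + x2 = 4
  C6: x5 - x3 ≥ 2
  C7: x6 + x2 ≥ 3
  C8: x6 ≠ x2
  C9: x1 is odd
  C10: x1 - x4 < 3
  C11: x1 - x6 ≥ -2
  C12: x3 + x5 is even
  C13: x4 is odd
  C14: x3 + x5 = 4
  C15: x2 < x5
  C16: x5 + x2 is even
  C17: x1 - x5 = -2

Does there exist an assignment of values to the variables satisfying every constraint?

Constraints 2, 3, and 6 give x3 − x1 ≥ 2, x1 − x5 ≥ -2, x5 − x3 ≥ 2.
Adding all 3 inequalities: the left sides telescope to 0, and the right sides sum to 2 + (-2) + 2 = 2. So 0 ≥ 2, which is false.

Unsatisfiable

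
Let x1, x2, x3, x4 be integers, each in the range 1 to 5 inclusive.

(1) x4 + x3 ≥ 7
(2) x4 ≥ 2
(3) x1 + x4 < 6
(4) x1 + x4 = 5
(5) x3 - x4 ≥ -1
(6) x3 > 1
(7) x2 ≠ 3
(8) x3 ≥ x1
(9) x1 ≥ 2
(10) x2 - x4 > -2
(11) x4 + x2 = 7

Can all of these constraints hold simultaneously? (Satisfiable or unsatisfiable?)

Setting (x1, x2, x3, x4) = (2, 4, 4, 3) satisfies everything: constraint 1: x4 + x3 = 7; constraint 3: x1 + x4 = 5; constraint 4: x1 + x4 = 5, and the others follow.

Satisfiable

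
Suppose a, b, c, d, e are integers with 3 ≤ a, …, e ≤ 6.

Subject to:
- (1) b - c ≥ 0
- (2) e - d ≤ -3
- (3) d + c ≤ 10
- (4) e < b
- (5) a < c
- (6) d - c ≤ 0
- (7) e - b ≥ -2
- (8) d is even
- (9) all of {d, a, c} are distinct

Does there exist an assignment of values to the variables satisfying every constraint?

Unsatisfiable

Constraints 1, 2, 6, and 7 give e − b ≥ -2, b − c ≥ 0, c − d ≥ 0, d − e ≥ 3.
Adding all 4 inequalities: the left sides telescope to 0, and the right sides sum to (-2) + 0 + 0 + 3 = 1. So 0 ≥ 1, which is false.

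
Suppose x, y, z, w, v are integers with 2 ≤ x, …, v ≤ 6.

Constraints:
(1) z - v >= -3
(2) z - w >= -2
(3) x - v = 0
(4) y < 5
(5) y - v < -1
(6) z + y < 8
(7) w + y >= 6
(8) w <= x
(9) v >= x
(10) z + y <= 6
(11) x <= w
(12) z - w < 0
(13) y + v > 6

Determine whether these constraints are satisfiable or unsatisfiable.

Satisfiable

Take x = 5, y = 2, z = 4, w = 5, v = 5. Then constraint 1: z - v = -1; constraint 2: z - w = -1; constraint 3: x - v = 0, and every other listed constraint is also met.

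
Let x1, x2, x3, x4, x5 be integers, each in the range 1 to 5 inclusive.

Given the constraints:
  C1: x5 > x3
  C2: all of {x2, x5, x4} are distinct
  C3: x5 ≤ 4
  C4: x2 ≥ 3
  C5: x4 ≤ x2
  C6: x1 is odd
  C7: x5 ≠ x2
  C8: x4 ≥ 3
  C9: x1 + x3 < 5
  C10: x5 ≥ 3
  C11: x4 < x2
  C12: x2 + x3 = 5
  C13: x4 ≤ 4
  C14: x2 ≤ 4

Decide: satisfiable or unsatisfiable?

Unsatisfiable

Constraints 3, 4, 8, 10, 13, and 14 confine each of x2, x5, x4 to the 2 values {3, 4}.
Constraint 2 requires all 3 of them to be distinct, but only 2 values are available — impossible by the pigeonhole principle.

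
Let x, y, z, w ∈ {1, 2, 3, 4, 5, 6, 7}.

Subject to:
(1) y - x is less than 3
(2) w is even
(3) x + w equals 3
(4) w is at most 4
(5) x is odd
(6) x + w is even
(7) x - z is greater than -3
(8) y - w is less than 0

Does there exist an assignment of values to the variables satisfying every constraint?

Constraint 5 makes x odd and constraint 2 makes w even, so x + w must be odd. Constraint 6 says x + w is even — contradiction.

Unsatisfiable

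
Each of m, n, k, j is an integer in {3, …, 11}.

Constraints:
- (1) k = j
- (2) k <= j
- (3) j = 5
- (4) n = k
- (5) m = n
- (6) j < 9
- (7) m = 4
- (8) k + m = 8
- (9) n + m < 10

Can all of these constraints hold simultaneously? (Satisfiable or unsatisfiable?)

Constraint 7 fixes m = 4 and constraint 3 fixes j = 5. Constraints 1, 4, and 5 give m = n = k = j, so m = j. But 4 ≠ 5 — contradiction.

Unsatisfiable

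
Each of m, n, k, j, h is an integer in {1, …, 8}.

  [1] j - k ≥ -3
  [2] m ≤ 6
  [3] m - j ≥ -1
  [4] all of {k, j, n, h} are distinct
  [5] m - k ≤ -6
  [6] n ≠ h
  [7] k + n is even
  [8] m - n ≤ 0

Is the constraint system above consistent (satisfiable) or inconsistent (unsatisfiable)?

Constraints 1, 3, and 5 give m − j ≥ -1, j − k ≥ -3, k − m ≥ 6.
Adding all 3 inequalities: the left sides telescope to 0, and the right sides sum to (-1) + (-3) + 6 = 2. So 0 ≥ 2, which is false.

Unsatisfiable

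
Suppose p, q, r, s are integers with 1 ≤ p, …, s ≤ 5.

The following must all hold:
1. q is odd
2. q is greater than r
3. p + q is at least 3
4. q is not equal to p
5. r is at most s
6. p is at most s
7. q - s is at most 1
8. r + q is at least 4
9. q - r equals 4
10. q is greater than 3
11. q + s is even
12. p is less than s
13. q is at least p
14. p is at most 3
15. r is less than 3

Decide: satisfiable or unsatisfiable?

Satisfiable

Setting (p, q, r, s) = (1, 5, 1, 5) satisfies everything: constraint 3: p + q = 6; constraint 7: q - s = 0; constraint 8: r + q = 6, and the others follow.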